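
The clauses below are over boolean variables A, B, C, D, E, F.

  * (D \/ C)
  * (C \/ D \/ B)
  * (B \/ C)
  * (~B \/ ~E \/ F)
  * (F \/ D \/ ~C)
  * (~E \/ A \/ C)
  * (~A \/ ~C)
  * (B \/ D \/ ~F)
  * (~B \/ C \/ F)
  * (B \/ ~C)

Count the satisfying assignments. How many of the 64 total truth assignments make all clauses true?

8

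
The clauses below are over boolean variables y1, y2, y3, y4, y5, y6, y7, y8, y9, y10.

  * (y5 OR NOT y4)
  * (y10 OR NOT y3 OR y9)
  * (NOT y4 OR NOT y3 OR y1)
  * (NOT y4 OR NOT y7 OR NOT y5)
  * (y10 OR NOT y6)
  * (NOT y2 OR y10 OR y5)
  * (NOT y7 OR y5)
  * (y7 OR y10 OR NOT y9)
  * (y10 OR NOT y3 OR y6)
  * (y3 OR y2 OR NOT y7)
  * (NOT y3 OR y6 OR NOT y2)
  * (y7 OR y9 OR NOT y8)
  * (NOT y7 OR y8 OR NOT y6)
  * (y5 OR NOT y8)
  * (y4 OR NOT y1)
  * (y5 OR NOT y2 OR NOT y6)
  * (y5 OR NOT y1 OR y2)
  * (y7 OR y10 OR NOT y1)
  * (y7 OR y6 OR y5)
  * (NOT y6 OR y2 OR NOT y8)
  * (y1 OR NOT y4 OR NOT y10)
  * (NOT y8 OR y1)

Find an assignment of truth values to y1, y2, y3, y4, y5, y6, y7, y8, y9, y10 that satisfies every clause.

Branch on y1: take y1 = False.
  then y8 is forced to False.
The remaining clauses are satisfied by y2 = True, y3 = False, y4 = False, y5 = True, y6 = False, y7 = True, y9 = True, y10 = True.
Every clause has at least one true literal under this assignment.
Check each clause:
  1. (y5 OR NOT y4) — NOT y4 is true.
  2. (NOT y3 OR y9 OR y10) — y9 is true.
  3. (y1 OR NOT y4 OR NOT y3) — NOT y4 is true.
  4. (NOT y4 OR NOT y7 OR NOT y5) — NOT y4 is true.
  5. (NOT y6 OR y10) — y10 is true.
  6. (NOT y2 OR y10 OR y5) — y10 is true.
  7. (NOT y7 OR y5) — y5 is true.
  8. (y7 OR NOT y9 OR y10) — y10 is true.
  9. (NOT y3 OR y10 OR y6) — y10 is true.
  10. (y2 OR y3 OR NOT y7) — y2 is true.
  11. (NOT y3 OR y6 OR NOT y2) — NOT y3 is true.
  12. (y9 OR NOT y8 OR y7) — NOT y8 is true.
  13. (NOT y6 OR y8 OR NOT y7) — NOT y6 is true.
  14. (NOT y8 OR y5) — NOT y8 is true.
  15. (NOT y1 OR y4) — NOT y1 is true.
  16. (NOT y6 OR y5 OR NOT y2) — NOT y6 is true.
  17. (NOT y1 OR y5 OR y2) — y2 is true.
  18. (NOT y1 OR y10 OR y7) — y10 is true.
  19. (y5 OR y7 OR y6) — y5 is true.
  20. (NOT y8 OR y2 OR NOT y6) — NOT y8 is true.
  21. (y1 OR NOT y10 OR NOT y4) — NOT y4 is true.
  22. (y1 OR NOT y8) — NOT y8 is true.

y1 = False, y2 = True, y3 = False, y4 = False, y5 = True, y6 = False, y7 = True, y8 = False, y9 = True, y10 = True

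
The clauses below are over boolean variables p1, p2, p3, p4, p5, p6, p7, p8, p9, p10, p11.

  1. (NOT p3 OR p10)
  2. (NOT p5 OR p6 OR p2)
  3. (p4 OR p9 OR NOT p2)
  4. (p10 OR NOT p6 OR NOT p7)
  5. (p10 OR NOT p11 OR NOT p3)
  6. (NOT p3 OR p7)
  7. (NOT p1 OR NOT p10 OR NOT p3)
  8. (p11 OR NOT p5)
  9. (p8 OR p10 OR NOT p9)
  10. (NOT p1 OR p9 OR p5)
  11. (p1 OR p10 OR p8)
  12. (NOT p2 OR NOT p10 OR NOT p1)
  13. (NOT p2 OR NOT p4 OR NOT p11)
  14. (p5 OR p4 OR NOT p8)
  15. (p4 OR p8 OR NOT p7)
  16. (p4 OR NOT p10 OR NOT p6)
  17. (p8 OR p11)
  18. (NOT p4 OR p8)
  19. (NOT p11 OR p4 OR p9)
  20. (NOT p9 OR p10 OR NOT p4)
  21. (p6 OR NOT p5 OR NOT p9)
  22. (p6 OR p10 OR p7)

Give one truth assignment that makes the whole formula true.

p3 occurs only negated in the remaining clauses — set p3 = False.
Try p1 = True.
Branch on p2: take p2 = False.
For the remaining variables, p4 = True, p5 = False, p6 = True, p7 = False, p8 = True, p9 = True, p10 = True, p11 = True works.
Check each clause:
  1. (p10 OR NOT p3) — p10 is true.
  2. (p2 OR p6 OR NOT p5) — NOT p5 is true.
  3. (p9 OR p4 OR NOT p2) — p9 is true.
  4. (NOT p6 OR NOT p7 OR p10) — NOT p7 is true.
  5. (NOT p3 OR p10 OR NOT p11) — p10 is true.
  6. (p7 OR NOT p3) — NOT p3 is true.
  7. (NOT p10 OR NOT p3 OR NOT p1) — NOT p3 is true.
  8. (p11 OR NOT p5) — p11 is true.
  9. (NOT p9 OR p8 OR p10) — p8 is true.
  10. (NOT p1 OR p9 OR p5) — p9 is true.
  11. (p1 OR p10 OR p8) — p8 is true.
  12. (NOT p2 OR NOT p10 OR NOT p1) — NOT p2 is true.
  13. (NOT p11 OR NOT p2 OR NOT p4) — NOT p2 is true.
  14. (p5 OR NOT p8 OR p4) — p4 is true.
  15. (p4 OR NOT p7 OR p8) — p8 is true.
  16. (p4 OR NOT p6 OR NOT p10) — p4 is true.
  17. (p11 OR p8) — p8 is true.
  18. (p8 OR NOT p4) — p8 is true.
  19. (NOT p11 OR p9 OR p4) — p9 is true.
  20. (NOT p9 OR p10 OR NOT p4) — p10 is true.
  21. (NOT p9 OR NOT p5 OR p6) — NOT p5 is true.
  22. (p10 OR p7 OR p6) — p10 is true.

p1 = T, p2 = F, p3 = F, p4 = T, p5 = F, p6 = T, p7 = F, p8 = T, p9 = T, p10 = T, p11 = T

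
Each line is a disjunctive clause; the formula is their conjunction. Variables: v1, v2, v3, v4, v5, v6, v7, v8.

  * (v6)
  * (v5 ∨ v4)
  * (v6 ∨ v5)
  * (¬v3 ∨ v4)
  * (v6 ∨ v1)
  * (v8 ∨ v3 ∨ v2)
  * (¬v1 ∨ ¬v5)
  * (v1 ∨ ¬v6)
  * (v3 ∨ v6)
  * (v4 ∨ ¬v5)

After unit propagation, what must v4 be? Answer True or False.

True

(v6) is a unit clause: v6 = True.
From (v1 ∨ ¬v6) and v6 = True: v1 = True.
(¬v5 ∨ ¬v1): since v1 = True, the clause reduces to (¬v5). v5 = False.
In (v5 ∨ v4), v5 is now false; v4 must hold, so v4 = True.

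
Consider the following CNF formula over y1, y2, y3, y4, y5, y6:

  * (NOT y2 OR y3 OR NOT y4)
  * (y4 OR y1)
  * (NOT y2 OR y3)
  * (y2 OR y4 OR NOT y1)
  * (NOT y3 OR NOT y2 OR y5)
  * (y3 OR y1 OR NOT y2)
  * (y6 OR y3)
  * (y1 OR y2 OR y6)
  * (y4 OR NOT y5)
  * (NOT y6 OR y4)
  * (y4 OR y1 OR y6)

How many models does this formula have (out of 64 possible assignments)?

14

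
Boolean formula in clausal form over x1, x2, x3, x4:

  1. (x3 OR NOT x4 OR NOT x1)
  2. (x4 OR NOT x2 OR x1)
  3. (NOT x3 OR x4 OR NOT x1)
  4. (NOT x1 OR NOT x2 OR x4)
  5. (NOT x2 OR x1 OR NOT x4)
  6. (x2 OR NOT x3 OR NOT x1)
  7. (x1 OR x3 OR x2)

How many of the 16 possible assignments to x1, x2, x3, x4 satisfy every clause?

4

The models are:
  x1=0 x2=0 x3=1 x4=0
  x1=0 x2=0 x3=1 x4=1
  x1=1 x2=0 x3=0 x4=0
  x1=1 x2=1 x3=1 x4=1
That's 4 in total.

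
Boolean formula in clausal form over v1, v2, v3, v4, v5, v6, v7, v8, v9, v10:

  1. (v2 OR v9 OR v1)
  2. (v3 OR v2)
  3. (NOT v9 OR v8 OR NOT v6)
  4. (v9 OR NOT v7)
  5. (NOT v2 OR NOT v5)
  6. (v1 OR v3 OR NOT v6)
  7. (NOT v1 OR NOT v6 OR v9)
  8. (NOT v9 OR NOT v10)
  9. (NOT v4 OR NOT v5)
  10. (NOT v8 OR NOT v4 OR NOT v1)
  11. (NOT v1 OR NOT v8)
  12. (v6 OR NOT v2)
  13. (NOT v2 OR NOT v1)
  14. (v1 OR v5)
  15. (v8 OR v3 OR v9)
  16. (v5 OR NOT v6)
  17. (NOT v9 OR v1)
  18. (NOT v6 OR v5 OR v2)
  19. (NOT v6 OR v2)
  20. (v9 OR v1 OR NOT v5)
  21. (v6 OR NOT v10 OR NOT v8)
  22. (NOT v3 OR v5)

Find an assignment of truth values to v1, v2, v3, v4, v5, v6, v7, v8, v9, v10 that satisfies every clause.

v4 occurs only negated in the remaining clauses — set v4 = False.
Pure literal: v7 appears only negated; assign v7 = False.
Try v1 = True.
  then v8 is forced to False.
  then v2 is forced to False.
  then v3 is forced to True.
  then v6 is forced to False.
  then v5 is forced to True.
The remaining clauses are satisfied by v9 = True, v10 = False.
Every clause has at least one true literal under this assignment.

v1=T, v2=F, v3=T, v4=F, v5=T, v6=F, v7=F, v8=F, v9=T, v10=F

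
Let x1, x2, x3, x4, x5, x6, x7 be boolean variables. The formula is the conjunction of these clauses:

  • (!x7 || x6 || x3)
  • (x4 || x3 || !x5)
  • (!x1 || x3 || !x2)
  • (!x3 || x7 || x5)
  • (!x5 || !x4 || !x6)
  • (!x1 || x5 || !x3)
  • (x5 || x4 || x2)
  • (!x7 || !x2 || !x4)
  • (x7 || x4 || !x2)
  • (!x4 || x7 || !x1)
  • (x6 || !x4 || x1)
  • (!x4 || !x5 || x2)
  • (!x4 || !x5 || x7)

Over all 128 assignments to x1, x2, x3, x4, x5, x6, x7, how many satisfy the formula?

20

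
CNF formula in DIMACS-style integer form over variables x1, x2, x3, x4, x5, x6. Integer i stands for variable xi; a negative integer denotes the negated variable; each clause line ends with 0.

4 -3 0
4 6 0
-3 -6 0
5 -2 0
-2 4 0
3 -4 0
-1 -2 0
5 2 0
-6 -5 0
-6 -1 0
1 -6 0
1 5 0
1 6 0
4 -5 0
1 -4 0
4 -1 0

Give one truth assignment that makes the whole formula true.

x1 = T  x2 = F  x3 = T  x4 = T  x5 = T  x6 = F

Check each clause:
  1. (~x3 \/ x4) — x4 is true.
  2. (x6 \/ x4) — x4 is true.
  3. (~x3 \/ ~x6) — ~x6 is true.
  4. (x5 \/ ~x2) — x5 is true.
  5. (~x2 \/ x4) — x4 is true.
  6. (~x4 \/ x3) — x3 is true.
  7. (~x1 \/ ~x2) — ~x2 is true.
  8. (x2 \/ x5) — x5 is true.
  9. (~x5 \/ ~x6) — ~x6 is true.
  10. (~x1 \/ ~x6) — ~x6 is true.
  11. (x1 \/ ~x6) — x1 is true.
  12. (x5 \/ x1) — x1 is true.
  13. (x1 \/ x6) — x1 is true.
  14. (~x5 \/ x4) — x4 is true.
  15. (~x4 \/ x1) — x1 is true.
  16. (~x1 \/ x4) — x4 is true.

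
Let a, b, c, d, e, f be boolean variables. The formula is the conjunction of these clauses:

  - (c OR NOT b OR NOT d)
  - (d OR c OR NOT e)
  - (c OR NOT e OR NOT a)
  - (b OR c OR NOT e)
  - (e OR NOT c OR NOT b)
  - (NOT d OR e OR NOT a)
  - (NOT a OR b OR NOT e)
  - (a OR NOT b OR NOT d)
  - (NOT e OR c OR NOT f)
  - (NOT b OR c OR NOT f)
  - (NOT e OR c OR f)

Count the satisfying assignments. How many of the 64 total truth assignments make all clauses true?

Case analysis on c and e:
  c=T, e=T: f free; 5 ways for (a,b,d) × 2^1 = 10.
  c=T, e=F: f free; 3 ways for (a,b,d) × 2^1 = 6.
  c=F, e=T: a clause becomes empty — 0.
  c=F, e=F: 8 of the 16 assignments to (a,b,d,f) work.
Total: 10 + 6 + 0 + 8 = 24.

24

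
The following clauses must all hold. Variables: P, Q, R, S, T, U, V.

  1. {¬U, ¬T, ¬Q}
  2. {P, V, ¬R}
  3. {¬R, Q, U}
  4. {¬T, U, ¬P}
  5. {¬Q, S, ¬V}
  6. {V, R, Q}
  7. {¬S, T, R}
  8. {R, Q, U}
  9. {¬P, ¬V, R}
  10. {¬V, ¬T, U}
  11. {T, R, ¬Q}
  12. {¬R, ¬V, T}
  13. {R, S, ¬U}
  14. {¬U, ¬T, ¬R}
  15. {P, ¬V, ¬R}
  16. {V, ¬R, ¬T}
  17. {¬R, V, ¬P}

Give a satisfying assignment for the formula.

Branch on P: take P = False.
The remaining clauses are satisfied by Q = False, R = False, S = True, T = True, U = True, V = True.

P = 0, Q = 0, R = 0, S = 1, T = 1, U = 1, V = 1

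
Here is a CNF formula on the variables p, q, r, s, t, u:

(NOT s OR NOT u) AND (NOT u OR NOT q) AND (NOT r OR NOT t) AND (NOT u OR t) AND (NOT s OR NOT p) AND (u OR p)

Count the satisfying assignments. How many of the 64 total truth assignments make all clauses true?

8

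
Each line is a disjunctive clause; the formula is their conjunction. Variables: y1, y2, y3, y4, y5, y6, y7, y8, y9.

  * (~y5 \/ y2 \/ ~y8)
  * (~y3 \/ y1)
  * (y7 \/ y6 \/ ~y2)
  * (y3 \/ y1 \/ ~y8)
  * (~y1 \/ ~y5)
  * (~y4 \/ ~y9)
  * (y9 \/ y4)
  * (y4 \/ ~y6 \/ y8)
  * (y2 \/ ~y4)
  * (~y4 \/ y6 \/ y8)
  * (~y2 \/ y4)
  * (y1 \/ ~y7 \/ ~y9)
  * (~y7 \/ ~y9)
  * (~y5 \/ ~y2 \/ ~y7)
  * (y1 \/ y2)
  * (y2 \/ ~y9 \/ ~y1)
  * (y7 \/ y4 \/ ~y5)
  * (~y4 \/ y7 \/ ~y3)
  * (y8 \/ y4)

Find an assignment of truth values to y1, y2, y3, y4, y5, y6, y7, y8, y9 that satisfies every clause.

y1 = False, y2 = True, y3 = False, y4 = True, y5 = False, y6 = True, y7 = False, y8 = False, y9 = False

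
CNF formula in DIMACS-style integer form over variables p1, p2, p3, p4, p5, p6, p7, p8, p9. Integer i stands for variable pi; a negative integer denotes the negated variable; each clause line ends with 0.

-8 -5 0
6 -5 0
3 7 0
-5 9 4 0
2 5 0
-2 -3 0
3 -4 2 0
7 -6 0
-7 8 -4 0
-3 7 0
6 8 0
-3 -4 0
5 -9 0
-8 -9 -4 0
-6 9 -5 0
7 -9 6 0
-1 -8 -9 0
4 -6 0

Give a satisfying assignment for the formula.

p1=T  p2=T  p3=F  p4=T  p5=F  p6=T  p7=T  p8=T  p9=F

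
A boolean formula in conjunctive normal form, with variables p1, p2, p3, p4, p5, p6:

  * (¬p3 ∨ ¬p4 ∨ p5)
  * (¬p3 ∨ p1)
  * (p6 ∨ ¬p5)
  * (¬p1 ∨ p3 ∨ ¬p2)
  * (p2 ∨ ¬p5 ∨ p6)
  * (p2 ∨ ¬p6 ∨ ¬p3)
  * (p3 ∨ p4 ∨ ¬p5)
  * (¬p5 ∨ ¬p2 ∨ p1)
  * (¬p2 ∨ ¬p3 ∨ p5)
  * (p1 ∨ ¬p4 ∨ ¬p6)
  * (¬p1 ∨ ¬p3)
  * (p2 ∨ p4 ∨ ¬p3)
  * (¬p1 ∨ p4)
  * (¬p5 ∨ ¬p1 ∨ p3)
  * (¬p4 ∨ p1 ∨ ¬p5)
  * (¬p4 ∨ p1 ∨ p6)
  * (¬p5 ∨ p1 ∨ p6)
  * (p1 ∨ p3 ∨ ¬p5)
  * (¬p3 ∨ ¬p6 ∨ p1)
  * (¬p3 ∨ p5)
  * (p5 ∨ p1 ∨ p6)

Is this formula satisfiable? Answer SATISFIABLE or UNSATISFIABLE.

SATISFIABLE

Set p1 = False and propagate.
  then p3 is forced to False.
  then p5 is forced to False.
  then p6 is forced to True.
  then p4 is forced to False.
p2 is now unconstrained; take p2 = False.
So p1=False, p2=False, p3=False, p4=False, p5=False, p6=True is a satisfying assignment.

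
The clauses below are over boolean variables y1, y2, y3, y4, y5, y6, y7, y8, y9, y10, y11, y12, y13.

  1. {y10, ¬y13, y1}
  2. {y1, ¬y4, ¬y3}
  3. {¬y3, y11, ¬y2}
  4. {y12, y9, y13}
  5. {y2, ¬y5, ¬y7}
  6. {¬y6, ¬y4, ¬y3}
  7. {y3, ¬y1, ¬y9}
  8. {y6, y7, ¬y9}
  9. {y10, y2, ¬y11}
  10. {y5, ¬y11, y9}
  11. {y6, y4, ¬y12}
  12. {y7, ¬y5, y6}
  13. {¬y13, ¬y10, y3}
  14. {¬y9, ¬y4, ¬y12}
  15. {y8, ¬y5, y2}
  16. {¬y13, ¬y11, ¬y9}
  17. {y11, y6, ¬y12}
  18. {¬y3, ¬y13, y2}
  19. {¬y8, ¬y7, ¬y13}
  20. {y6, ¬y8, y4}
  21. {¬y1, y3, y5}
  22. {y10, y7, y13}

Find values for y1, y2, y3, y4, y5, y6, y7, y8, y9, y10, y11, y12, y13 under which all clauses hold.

y1=True, y2=False, y3=False, y4=True, y5=True, y6=True, y7=False, y8=True, y9=False, y10=True, y11=True, y12=True, y13=False

Set y1 = True and propagate.
Branch on y2: take y2 = False.
Try y3 = False.
  then y9 is forced to False.
  then y5 is forced to True.
  then y7 is forced to False.
  then y6 is forced to True.
  then y8 is forced to True.
For the remaining variables, y4 = True, y10 = True, y11 = True, y12 = True, y13 = False works.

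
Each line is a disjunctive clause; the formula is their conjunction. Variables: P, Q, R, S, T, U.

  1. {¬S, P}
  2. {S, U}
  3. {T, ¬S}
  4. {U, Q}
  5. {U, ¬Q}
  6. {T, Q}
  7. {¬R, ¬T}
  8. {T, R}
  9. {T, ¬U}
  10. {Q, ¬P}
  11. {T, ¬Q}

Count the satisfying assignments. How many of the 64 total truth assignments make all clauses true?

Satisfying assignments:
  P=0 Q=0 R=0 S=0 T=1 U=1
  P=0 Q=1 R=0 S=0 T=1 U=1
  P=1 Q=1 R=0 S=0 T=1 U=1
  P=1 Q=1 R=0 S=1 T=1 U=1
Count: 4.

4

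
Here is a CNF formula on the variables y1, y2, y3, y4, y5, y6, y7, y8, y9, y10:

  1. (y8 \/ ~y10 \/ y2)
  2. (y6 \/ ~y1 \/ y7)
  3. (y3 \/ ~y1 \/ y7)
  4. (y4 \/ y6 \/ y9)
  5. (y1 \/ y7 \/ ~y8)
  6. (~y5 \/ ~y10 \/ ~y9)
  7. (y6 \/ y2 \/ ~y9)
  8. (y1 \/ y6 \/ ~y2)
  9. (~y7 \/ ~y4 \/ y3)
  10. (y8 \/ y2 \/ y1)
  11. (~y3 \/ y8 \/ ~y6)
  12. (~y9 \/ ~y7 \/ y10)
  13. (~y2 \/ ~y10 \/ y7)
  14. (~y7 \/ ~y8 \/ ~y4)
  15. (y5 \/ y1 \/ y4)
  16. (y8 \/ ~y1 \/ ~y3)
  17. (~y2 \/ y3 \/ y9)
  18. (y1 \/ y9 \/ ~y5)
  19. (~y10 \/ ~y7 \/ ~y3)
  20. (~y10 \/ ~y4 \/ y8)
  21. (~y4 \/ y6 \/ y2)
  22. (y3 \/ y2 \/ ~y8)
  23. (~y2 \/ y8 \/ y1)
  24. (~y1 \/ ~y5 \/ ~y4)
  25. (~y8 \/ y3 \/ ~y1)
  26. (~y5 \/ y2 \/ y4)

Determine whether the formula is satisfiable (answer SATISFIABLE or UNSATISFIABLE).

Set y1 = True and propagate.
Set y2 = False and propagate.
Branch on y3: take y3 = True.
  then y8 is forced to True.
For the remaining variables, y4 = False, y5 = False, y6 = True, y7 = False, y9 = False, y10 = False works.
Every clause has at least one true literal under this assignment.
So y1 = T, y2 = F, y3 = T, y4 = F, y5 = F, y6 = T, y7 = F, y8 = T, y9 = F, y10 = F is a satisfying assignment.

SATISFIABLE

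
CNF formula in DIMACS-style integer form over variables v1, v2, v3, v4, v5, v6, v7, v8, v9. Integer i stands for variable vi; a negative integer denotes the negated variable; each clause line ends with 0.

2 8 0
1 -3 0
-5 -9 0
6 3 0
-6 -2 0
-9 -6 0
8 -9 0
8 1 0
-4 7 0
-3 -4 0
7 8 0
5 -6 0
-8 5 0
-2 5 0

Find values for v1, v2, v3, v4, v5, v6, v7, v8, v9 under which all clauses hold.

v1=True  v2=False  v3=True  v4=False  v5=True  v6=True  v7=True  v8=True  v9=False

Check each clause:
  1. (v2 || v8) — v8 is true.
  2. (!v3 || v1) — v1 is true.
  3. (!v5 || !v9) — !v9 is true.
  4. (v3 || v6) — v3 is true.
  5. (!v6 || !v2) — !v2 is true.
  6. (!v9 || !v6) — !v9 is true.
  7. (!v9 || v8) — v8 is true.
  8. (v8 || v1) — v8 is true.
  9. (!v4 || v7) — !v4 is true.
  10. (!v4 || !v3) — !v4 is true.
  11. (v8 || v7) — v8 is true.
  12. (!v6 || v5) — v5 is true.
  13. (v5 || !v8) — v5 is true.
  14. (v5 || !v2) — v5 is true.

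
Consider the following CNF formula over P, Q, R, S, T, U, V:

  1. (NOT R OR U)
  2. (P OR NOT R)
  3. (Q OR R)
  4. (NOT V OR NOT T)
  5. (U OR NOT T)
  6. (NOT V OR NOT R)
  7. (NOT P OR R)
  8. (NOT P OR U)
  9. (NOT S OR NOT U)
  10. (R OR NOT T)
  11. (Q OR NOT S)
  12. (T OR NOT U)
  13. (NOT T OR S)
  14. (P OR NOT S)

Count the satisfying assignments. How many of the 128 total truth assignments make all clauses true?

2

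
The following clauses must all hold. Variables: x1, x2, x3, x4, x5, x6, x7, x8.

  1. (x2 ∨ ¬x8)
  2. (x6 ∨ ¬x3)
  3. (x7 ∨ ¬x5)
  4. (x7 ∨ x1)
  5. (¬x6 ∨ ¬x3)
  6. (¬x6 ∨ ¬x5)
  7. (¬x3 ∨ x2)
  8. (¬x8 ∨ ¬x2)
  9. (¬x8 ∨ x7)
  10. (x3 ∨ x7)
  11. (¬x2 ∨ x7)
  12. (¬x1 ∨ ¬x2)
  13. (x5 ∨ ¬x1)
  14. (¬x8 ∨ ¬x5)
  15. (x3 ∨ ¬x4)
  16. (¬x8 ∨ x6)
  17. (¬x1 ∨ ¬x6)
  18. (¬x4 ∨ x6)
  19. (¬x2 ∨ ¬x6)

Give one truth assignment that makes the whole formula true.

x1=False  x2=False  x3=False  x4=False  x5=False  x6=True  x7=True  x8=False

Pure literal: x4 appears only negated; assign x4 = False.
x7 occurs only positively in the remaining clauses — set x7 = True.
Try x1 = False.
Try x2 = False.
  then x8 is forced to False.
  then x3 is forced to False.
Set x5 = False and propagate.
x6 is now unconstrained; take x6 = True.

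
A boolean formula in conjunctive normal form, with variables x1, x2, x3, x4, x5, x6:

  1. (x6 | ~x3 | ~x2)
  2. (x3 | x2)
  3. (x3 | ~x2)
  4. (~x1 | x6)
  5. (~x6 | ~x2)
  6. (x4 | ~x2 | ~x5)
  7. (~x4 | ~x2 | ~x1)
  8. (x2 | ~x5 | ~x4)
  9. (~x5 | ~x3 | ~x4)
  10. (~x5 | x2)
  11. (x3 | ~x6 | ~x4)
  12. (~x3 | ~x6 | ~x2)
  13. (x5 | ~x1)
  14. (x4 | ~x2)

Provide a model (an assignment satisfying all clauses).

x1=False, x2=False, x3=True, x4=False, x5=False, x6=False

Pure literal: x1 appears only negated; assign x1 = False.
Try x2 = False.
  then x3 is forced to True.
  then x5 is forced to False.
x4, x6 are now unconstrained; take x4 = False, x6 = False.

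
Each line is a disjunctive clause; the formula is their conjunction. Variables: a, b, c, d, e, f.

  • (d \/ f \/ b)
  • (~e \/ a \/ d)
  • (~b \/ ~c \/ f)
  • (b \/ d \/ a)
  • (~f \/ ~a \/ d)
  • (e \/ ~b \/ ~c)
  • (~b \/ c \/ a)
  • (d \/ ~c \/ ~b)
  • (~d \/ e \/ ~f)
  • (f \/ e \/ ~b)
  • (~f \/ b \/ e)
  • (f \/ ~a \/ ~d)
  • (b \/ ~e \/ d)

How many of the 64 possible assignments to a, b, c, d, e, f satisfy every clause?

Case analysis on b and d:
  b=1, d=1: remaining (a,c,e,f) ∈ {(0,1,1,1); (1,0,1,1); (1,1,1,1)} — 3.
  b=1, d=0: remaining (a,c,e,f) ∈ {(1,0,1,0)} — 1.
  b=0, d=1: c free; 4 ways for (a,e,f) × 2^1 = 8.
  b=0, d=0: a clause becomes empty — 0.
Total: 3 + 1 + 8 + 0 = 12.

12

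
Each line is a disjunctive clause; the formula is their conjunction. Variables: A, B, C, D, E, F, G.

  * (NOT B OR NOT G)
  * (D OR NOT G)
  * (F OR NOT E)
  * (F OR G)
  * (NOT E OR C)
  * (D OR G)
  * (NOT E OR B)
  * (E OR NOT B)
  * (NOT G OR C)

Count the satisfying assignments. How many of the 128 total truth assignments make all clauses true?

10

Case analysis on G and E:
  G=1, E=1: a clause becomes empty — 0.
  G=1, E=0: remaining (A,B,C,D,F) ∈ {(0,0,1,1,0); (0,0,1,1,1); (1,0,1,1,0); (1,0,1,1,1)} — 4.
  G=0, E=1: remaining (A,B,C,D,F) ∈ {(0,1,1,1,1); (1,1,1,1,1)} — 2.
  G=0, E=0: remaining (A,B,C,D,F) ∈ {(0,0,0,1,1); (0,0,1,1,1); (1,0,0,1,1); (1,0,1,1,1)} — 4.
Total: 0 + 4 + 2 + 4 = 10.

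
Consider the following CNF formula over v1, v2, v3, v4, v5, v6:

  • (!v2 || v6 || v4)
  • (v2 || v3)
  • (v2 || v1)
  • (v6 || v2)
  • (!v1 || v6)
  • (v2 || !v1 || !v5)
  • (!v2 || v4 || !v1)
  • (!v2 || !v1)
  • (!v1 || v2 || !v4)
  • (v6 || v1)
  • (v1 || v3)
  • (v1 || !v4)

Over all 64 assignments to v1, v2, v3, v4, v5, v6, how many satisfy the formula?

The models are:
  v1=0 v2=1 v3=1 v4=0 v5=0 v6=1
  v1=0 v2=1 v3=1 v4=0 v5=1 v6=1
  v1=1 v2=0 v3=1 v4=0 v5=0 v6=1
That's 3 in total.

3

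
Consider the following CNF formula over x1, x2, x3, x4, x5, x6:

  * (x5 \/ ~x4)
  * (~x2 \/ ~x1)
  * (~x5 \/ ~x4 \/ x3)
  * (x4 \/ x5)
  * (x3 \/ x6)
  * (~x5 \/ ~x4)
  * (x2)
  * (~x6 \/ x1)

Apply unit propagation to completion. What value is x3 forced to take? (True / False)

(x2) stands alone — x2 = True.
(~x1 \/ ~x2) with x2 = True leaves only ~x1, so x1 = False.
From (x1 \/ ~x6) and x1 = False: x6 = False.
From (x6 \/ x3) and x6 = False: x3 = True.

True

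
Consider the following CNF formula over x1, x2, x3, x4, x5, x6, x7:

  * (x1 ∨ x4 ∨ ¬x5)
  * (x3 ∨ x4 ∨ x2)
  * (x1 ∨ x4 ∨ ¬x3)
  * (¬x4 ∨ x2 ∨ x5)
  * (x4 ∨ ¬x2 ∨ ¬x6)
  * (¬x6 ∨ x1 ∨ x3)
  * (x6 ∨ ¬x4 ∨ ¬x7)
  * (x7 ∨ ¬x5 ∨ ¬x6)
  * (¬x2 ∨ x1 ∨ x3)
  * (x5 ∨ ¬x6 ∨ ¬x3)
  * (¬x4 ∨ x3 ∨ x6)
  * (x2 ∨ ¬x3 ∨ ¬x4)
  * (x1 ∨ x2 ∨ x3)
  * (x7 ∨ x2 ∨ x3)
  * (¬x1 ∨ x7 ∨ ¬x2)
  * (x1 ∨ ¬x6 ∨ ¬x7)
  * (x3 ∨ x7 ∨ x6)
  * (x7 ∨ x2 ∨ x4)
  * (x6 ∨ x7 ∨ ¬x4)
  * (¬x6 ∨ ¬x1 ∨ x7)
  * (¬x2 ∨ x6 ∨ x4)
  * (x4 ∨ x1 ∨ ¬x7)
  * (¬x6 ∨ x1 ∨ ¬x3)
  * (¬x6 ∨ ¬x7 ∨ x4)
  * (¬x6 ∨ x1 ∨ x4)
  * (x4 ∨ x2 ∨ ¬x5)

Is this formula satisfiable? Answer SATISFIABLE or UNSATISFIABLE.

SATISFIABLE

Branch on x1: take x1 = True.
For the remaining variables, x2 = True, x3 = False, x4 = True, x5 = False, x6 = True, x7 = True works.
Every clause has at least one true literal under this assignment.
So x1=1, x2=1, x3=0, x4=1, x5=0, x6=1, x7=1 is a satisfying assignment.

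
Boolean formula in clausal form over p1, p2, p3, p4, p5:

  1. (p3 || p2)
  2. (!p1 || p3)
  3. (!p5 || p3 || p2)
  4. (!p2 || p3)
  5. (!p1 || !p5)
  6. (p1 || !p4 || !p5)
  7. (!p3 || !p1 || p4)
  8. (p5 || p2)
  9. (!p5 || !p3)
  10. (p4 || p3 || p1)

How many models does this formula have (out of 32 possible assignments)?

3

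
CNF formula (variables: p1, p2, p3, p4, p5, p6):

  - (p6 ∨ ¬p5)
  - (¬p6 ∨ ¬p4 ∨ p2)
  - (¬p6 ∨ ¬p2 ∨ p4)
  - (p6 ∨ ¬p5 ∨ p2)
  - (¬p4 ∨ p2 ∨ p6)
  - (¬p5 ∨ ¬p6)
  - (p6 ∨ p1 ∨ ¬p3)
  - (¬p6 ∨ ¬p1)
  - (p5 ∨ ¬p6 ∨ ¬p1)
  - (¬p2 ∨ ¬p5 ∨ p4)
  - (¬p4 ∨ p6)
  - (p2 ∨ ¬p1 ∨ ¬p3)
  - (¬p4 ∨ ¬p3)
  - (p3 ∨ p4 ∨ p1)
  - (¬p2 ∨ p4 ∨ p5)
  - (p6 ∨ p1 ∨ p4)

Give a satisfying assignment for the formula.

p1=True, p2=False, p3=False, p4=False, p5=False, p6=False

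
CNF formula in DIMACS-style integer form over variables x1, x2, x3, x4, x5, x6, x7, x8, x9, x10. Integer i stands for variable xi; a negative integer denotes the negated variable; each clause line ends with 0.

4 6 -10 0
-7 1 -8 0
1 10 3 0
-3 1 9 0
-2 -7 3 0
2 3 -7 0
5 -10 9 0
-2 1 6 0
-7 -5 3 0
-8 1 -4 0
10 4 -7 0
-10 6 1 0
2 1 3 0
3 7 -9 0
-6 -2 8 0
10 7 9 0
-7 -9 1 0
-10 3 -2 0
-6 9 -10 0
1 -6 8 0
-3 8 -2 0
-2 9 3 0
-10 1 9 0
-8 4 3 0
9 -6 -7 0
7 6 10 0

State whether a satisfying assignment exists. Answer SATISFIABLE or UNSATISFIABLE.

SATISFIABLE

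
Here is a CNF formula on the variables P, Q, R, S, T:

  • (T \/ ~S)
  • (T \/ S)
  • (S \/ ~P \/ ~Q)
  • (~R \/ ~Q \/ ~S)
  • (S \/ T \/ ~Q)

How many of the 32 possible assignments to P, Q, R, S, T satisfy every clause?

12

Case analysis on S and Q:
  S=1, Q=1: remaining (P,R,T) ∈ {(0,0,1); (1,0,1)} — 2.
  S=1, Q=0: remaining (P,R,T) ∈ {(0,0,1); (0,1,1); (1,0,1); (1,1,1)} — 4.
  S=0, Q=1: remaining (P,R,T) ∈ {(0,0,1); (0,1,1)} — 2.
  S=0, Q=0: remaining (P,R,T) ∈ {(0,0,1); (0,1,1); (1,0,1); (1,1,1)} — 4.
Total: 2 + 4 + 2 + 4 = 12.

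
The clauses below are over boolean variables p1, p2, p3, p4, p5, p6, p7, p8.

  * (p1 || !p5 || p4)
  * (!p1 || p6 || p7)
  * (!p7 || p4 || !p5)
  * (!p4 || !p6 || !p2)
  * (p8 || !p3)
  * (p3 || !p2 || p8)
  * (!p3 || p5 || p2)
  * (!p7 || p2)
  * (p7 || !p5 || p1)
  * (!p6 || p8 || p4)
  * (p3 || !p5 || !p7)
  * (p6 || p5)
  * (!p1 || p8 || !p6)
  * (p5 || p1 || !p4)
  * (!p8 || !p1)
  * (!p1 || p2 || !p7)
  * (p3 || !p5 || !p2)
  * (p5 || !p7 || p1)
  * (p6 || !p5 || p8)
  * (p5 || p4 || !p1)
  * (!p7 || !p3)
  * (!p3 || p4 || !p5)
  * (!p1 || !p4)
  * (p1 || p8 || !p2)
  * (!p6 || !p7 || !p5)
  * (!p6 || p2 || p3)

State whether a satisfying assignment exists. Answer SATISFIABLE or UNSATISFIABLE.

Set p1 = False and propagate.
Set p2 = True and propagate.
  then p8 is forced to True.
The remaining clauses are satisfied by p3 = True, p4 = False, p5 = False, p6 = True, p7 = False.
Every clause has at least one true literal under this assignment.
So p1=F, p2=T, p3=T, p4=F, p5=F, p6=T, p7=F, p8=T is a satisfying assignment.

SATISFIABLE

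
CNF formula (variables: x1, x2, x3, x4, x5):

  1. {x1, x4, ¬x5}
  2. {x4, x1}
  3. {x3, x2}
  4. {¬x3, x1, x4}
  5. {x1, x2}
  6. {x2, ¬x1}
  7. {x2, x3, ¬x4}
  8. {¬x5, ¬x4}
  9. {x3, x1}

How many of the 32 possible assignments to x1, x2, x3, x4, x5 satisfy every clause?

The models are:
  x1=0 x2=1 x3=1 x4=1 x5=0
  x1=1 x2=1 x3=0 x4=0 x5=0
  x1=1 x2=1 x3=0 x4=0 x5=1
  x1=1 x2=1 x3=0 x4=1 x5=0
  x1=1 x2=1 x3=1 x4=0 x5=0
  x1=1 x2=1 x3=1 x4=0 x5=1
  x1=1 x2=1 x3=1 x4=1 x5=0
Count: 7.

7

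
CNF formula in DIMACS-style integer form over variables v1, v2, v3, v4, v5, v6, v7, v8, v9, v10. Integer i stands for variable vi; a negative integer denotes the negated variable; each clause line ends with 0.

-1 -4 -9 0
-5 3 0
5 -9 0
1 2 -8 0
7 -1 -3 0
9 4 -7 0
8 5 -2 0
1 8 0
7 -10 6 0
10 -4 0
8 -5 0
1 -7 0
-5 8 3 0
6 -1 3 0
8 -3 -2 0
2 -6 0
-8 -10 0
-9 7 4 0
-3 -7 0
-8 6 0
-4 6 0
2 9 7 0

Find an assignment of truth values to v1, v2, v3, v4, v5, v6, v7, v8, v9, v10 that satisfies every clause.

v1 = True, v2 = True, v3 = False, v4 = False, v5 = False, v6 = True, v7 = False, v8 = True, v9 = False, v10 = False

Check each clause:
  1. {¬v4, ¬v9, ¬v1} — ¬v4 is true.
  2. {¬v5, v3} — ¬v5 is true.
  3. {v5, ¬v9} — ¬v9 is true.
  4. {v1, v2, ¬v8} — v1 is true.
  5. {¬v1, ¬v3, v7} — ¬v3 is true.
  6. {v9, ¬v7, v4} — ¬v7 is true.
  7. {¬v2, v5, v8} — v8 is true.
  8. {v1, v8} — v8 is true.
  9. {v7, v6, ¬v10} — v6 is true.
  10. {¬v4, v10} — ¬v4 is true.
  11. {¬v5, v8} — v8 is true.
  12. {¬v7, v1} — v1 is true.
  13. {v8, ¬v5, v3} — v8 is true.
  14. {v3, v6, ¬v1} — v6 is true.
  15. {¬v2, ¬v3, v8} — v8 is true.
  16. {v2, ¬v6} — v2 is true.
  17. {¬v10, ¬v8} — ¬v10 is true.
  18. {v4, ¬v9, v7} — ¬v9 is true.
  19. {¬v7, ¬v3} — ¬v7 is true.
  20. {¬v8, v6} — v6 is true.
  21. {v6, ¬v4} — ¬v4 is true.
  22. {v7, v9, v2} — v2 is true.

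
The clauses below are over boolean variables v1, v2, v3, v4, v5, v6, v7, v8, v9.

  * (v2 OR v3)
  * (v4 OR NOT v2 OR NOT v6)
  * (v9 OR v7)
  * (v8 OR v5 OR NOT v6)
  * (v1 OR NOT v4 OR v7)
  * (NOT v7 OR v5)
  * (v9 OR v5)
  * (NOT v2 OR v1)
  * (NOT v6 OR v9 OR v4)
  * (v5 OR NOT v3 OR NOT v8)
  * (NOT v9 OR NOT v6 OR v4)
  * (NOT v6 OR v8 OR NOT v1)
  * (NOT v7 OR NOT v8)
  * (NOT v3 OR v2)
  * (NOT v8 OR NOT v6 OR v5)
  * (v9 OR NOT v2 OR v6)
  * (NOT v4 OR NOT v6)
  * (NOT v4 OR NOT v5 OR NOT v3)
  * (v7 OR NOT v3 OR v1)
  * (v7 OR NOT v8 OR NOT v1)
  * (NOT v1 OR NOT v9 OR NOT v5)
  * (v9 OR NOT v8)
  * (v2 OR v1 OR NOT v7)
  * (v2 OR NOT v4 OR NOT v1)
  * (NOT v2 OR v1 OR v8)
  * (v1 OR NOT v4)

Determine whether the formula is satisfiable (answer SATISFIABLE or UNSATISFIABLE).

Try v1 = True.
The remaining clauses are satisfied by v2 = True, v3 = False, v4 = False, v5 = False, v6 = False, v7 = False, v8 = False, v9 = True.
Every clause has at least one true literal under this assignment.
So v1=1, v2=1, v3=0, v4=0, v5=0, v6=0, v7=0, v8=0, v9=1 is a satisfying assignment.

SATISFIABLE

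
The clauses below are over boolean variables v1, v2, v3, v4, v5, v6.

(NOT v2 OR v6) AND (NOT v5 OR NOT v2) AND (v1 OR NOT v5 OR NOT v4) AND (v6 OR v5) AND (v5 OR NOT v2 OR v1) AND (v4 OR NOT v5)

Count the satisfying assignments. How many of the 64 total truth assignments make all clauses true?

16

Split on v5, then v2.
  v5=1, v2=1: a clause becomes empty — 0.
  v5=1, v2=0: remaining (v1,v3,v4,v6) ∈ {(1,0,1,0); (1,0,1,1); (1,1,1,0); (1,1,1,1)} — 4.
  v5=0, v2=1: remaining (v1,v3,v4,v6) ∈ {(1,0,0,1); (1,0,1,1); (1,1,0,1); (1,1,1,1)} — 4.
  v5=0, v2=0: forces v6=1; v1, v3, v4 free → 2^3 = 8.
Total: 0 + 4 + 4 + 8 = 16.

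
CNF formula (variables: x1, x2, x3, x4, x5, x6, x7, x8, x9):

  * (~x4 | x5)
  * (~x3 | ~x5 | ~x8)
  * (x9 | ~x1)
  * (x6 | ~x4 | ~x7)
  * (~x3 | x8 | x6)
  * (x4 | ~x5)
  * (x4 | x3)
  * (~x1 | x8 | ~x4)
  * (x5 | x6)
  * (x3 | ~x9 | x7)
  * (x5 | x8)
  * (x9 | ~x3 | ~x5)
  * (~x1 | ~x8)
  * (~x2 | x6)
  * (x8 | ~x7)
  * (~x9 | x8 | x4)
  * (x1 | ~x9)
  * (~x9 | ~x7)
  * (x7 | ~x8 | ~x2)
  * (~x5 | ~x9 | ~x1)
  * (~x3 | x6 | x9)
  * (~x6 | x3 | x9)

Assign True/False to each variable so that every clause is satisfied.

x1=False, x2=False, x3=True, x4=False, x5=False, x6=True, x7=True, x8=True, x9=False

Check each clause:
  1. (x5 | ~x4) — ~x4 is true.
  2. (~x3 | ~x5 | ~x8) — ~x5 is true.
  3. (x9 | ~x1) — ~x1 is true.
  4. (~x4 | ~x7 | x6) — ~x4 is true.
  5. (x6 | ~x3 | x8) — x8 is true.
  6. (x4 | ~x5) — ~x5 is true.
  7. (x4 | x3) — x3 is true.
  8. (~x4 | x8 | ~x1) — x8 is true.
  9. (x6 | x5) — x6 is true.
  10. (x3 | x7 | ~x9) — x3 is true.
  11. (x5 | x8) — x8 is true.
  12. (~x5 | x9 | ~x3) — ~x5 is true.
  13. (~x8 | ~x1) — ~x1 is true.
  14. (x6 | ~x2) — x6 is true.
  15. (x8 | ~x7) — x8 is true.
  16. (x4 | ~x9 | x8) — x8 is true.
  17. (~x9 | x1) — ~x9 is true.
  18. (~x9 | ~x7) — ~x9 is true.
  19. (~x2 | x7 | ~x8) — ~x2 is true.
  20. (~x5 | ~x9 | ~x1) — ~x5 is true.
  21. (x6 | x9 | ~x3) — x6 is true.
  22. (x9 | ~x6 | x3) — x3 is true.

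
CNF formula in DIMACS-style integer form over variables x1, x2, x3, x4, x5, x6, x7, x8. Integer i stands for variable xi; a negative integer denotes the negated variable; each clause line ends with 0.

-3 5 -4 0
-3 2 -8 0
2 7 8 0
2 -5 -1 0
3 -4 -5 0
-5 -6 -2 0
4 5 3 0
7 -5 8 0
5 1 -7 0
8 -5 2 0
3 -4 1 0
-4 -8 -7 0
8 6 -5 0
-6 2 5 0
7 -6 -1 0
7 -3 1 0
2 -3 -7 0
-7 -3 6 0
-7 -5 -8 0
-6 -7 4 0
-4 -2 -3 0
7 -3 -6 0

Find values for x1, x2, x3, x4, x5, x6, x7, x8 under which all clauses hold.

x1 = T  x2 = F  x3 = F  x4 = T  x5 = F  x6 = F  x7 = F  x8 = T

Try x1 = True.
Try x2 = False.
  then x5 is forced to False.
  then x6 is forced to False.
Branch on x3: take x3 = False.
  then x4 is forced to True.
For the remaining variables, x7 = False, x8 = True works.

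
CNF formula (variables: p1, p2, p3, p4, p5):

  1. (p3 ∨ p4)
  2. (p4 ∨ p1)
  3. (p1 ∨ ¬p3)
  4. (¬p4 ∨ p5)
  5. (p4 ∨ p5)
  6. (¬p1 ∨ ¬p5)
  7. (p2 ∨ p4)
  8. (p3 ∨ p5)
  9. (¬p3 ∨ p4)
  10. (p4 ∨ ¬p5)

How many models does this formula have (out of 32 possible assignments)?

The models are:
  p1=F p2=F p3=F p4=T p5=T
  p1=F p2=T p3=F p4=T p5=T
Count: 2.

2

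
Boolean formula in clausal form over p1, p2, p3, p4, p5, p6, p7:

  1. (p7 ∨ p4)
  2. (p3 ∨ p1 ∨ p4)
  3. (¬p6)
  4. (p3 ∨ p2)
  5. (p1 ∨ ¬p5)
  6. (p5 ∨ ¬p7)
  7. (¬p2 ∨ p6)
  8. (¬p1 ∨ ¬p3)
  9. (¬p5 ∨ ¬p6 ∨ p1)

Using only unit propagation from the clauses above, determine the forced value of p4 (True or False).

True

(¬p6) is a unit clause: p6 = False.
From (p6 ∨ ¬p2) and p6 = False: p2 = False.
From (p2 ∨ p3) and p2 = False: p3 = True.
(¬p1 ∨ ¬p3) with p3 = True leaves only ¬p1, so p1 = False.
(p1 ∨ ¬p5): since p1 = False, the clause reduces to (¬p5). p5 = False.
(p5 ∨ ¬p7): since p5 = False, the clause reduces to (¬p7). p7 = False.
(p4 ∨ p7) with p7 = False leaves only p4, so p4 = True.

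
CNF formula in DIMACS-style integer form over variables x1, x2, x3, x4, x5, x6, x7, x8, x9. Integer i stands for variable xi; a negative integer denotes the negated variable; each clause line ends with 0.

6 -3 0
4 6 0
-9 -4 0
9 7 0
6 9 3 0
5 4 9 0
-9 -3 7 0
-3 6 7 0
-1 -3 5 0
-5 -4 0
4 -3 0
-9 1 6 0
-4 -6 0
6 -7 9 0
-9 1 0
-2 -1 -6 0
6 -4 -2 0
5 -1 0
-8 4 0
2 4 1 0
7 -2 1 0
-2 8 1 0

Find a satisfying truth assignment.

x1 = 1  x2 = 0  x3 = 0  x4 = 0  x5 = 1  x6 = 1  x7 = 1  x8 = 0  x9 = 1

Try x1 = True.
  then x5 is forced to True.
  then x4 is forced to False.
  then x6 is forced to True.
  then x3 is forced to False.
  then x2 is forced to False.
  then x8 is forced to False.
Try x7 = True.
x9 is now unconstrained; take x9 = True.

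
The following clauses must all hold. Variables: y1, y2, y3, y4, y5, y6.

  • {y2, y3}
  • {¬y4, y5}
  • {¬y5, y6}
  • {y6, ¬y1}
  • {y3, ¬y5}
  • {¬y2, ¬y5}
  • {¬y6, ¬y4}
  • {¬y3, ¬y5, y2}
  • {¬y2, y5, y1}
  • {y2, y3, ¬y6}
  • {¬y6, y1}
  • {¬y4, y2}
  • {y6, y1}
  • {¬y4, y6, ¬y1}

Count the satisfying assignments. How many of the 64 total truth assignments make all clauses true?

Satisfying assignments:
  y1=T y2=F y3=T y4=F y5=F y6=T
  y1=T y2=T y3=F y4=F y5=F y6=T
  y1=T y2=T y3=T y4=F y5=F y6=T
Count: 3.

3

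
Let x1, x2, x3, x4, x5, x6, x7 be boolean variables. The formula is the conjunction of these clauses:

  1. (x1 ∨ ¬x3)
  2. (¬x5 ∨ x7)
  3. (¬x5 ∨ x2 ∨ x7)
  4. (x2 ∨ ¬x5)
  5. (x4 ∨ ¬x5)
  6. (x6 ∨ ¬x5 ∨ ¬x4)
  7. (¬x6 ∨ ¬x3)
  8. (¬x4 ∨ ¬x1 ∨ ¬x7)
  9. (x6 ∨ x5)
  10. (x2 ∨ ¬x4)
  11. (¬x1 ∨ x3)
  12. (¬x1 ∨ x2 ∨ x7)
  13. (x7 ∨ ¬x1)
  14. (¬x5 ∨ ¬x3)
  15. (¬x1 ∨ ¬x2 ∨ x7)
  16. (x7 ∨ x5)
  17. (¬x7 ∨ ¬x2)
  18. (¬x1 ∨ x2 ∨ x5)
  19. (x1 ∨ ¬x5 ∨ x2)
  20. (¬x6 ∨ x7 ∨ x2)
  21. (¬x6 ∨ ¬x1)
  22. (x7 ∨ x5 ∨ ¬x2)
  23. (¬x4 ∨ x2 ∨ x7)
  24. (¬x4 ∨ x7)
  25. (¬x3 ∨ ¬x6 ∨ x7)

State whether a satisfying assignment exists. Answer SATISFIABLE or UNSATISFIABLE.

SATISFIABLE

Branch on x1: take x1 = False.
  then x3 is forced to False.
For the remaining variables, x2 = False, x4 = False, x5 = False, x6 = True, x7 = True works.
So x1 = 0  x2 = 0  x3 = 0  x4 = 0  x5 = 0  x6 = 1  x7 = 1 is a satisfying assignment.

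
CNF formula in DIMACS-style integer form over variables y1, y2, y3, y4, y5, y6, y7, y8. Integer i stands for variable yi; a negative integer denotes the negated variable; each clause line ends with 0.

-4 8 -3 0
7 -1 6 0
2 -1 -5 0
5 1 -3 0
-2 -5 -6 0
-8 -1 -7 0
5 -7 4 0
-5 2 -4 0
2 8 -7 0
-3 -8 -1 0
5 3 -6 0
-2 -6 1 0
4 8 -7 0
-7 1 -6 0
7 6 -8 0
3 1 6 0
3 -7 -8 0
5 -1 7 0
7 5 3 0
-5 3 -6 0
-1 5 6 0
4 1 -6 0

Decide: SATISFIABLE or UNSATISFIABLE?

SATISFIABLE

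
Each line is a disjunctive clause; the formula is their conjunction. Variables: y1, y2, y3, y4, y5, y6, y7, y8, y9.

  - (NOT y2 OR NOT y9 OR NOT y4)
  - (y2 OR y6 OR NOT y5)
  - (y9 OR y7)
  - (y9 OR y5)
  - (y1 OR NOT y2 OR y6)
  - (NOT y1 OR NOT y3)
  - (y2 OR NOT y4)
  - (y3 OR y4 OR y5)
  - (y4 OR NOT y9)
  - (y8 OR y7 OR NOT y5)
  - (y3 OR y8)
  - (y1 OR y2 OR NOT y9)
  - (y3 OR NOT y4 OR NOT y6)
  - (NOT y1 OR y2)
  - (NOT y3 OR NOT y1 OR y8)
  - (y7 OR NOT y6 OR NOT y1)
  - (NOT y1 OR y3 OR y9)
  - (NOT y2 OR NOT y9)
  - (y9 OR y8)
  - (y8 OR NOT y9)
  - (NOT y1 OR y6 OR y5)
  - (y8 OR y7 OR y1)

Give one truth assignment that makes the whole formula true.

y1 = 0, y2 = 0, y3 = 1, y4 = 0, y5 = 1, y6 = 1, y7 = 1, y8 = 1, y9 = 0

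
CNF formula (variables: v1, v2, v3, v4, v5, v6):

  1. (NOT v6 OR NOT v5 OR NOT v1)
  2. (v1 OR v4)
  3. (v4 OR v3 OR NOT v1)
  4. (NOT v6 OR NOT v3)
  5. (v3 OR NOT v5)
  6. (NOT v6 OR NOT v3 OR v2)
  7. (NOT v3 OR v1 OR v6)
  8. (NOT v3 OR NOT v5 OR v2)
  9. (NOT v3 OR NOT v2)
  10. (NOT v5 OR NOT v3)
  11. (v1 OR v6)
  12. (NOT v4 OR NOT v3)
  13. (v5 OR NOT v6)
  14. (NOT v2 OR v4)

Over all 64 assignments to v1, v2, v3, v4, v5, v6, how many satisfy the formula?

3

The models are:
  v1=T v2=F v3=F v4=T v5=F v6=F
  v1=T v2=F v3=T v4=F v5=F v6=F
  v1=T v2=T v3=F v4=T v5=F v6=F
That's 3 in total.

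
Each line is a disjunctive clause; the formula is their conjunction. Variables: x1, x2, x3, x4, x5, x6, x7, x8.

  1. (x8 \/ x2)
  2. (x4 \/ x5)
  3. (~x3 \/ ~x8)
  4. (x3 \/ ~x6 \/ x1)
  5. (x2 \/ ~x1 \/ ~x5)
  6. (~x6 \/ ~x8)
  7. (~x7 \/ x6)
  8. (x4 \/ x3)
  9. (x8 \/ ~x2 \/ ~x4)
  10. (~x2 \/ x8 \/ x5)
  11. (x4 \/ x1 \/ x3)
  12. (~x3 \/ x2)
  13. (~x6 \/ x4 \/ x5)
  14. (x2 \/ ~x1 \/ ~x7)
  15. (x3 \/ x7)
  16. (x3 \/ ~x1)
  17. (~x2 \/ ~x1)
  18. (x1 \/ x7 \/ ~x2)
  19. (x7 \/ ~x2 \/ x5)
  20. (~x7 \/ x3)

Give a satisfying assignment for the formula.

Branch on x1: take x1 = False.
Try x2 = True.
  then x7 is forced to True.
  then x6 is forced to True.
  then x3 is forced to True.
  then x8 is forced to False.
  then x4 is forced to False.
  then x5 is forced to True.

x1=False  x2=True  x3=True  x4=False  x5=True  x6=True  x7=True  x8=False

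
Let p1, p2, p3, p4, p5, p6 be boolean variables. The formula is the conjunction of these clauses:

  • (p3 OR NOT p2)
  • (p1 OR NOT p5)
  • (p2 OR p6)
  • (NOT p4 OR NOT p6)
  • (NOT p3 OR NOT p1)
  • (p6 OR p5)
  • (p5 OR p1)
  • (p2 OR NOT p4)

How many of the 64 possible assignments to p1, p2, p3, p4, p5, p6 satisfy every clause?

2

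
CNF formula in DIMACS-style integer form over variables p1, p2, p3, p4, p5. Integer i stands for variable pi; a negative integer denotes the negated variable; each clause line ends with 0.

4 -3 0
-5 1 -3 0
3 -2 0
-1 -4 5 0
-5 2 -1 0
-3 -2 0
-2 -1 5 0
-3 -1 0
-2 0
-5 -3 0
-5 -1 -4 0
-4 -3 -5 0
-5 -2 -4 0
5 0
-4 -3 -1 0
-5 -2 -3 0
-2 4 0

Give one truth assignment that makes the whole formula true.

The clause (¬p2) is unit: p2 must be False.
Unit propagation: (p5) forces p5 = True.
The clause (¬p1) is unit: p1 must be False.
Unit propagation: (¬p3) forces p3 = False.
p4 is now unconstrained; take p4 = True.

p1=False, p2=False, p3=False, p4=True, p5=True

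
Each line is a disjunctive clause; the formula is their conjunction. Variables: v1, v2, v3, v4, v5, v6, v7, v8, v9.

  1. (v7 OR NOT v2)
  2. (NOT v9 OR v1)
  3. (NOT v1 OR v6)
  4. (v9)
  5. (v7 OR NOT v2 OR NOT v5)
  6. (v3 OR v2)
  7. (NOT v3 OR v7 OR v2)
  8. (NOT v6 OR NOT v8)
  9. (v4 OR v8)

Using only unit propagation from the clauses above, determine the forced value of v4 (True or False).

Unit clause (v9) sets v9 = True.
In (NOT v9 OR v1), NOT v9 is now false; v1 must hold, so v1 = True.
From (v6 OR NOT v1) and v1 = True: v6 = True.
(NOT v8 OR NOT v6): since v6 = True, the clause reduces to (NOT v8). v8 = False.
In (v8 OR v4), v8 is now false; v4 must hold, so v4 = True.

True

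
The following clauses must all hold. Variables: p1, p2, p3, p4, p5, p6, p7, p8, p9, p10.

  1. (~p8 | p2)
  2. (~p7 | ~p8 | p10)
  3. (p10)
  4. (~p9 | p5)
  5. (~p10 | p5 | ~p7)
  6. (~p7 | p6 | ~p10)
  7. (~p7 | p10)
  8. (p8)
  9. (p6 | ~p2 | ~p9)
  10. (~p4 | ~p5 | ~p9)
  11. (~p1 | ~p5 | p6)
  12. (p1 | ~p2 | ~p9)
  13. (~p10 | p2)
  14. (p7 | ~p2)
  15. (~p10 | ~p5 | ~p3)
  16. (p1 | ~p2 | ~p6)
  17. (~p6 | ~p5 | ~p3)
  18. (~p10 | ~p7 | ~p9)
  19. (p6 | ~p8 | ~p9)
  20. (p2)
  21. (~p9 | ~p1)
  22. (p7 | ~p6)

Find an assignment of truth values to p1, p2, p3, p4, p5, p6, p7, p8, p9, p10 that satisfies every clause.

p1=1  p2=1  p3=0  p4=1  p5=1  p6=1  p7=1  p8=1  p9=0  p10=1

(p10) is a unit clause, so p10 = True.
Unit propagation: (p8) forces p8 = True.
The clause (p2) is unit: p2 must be True.
Unit propagation: (p7) forces p7 = True.
Unit propagation: (p5) forces p5 = True.
(p6) is a unit clause, so p6 = True.
(~p3) is a unit clause, so p3 = False.
The clause (p1) is unit: p1 must be True.
Unit propagation: (~p9) forces p9 = False.
p4 is now unconstrained; take p4 = True.
Every clause has at least one true literal under this assignment.
Check each clause:
  1. (~p8 | p2) — p2 is true.
  2. (p10 | ~p8 | ~p7) — p10 is true.
  3. (p10) — p10 is true.
  4. (~p9 | p5) — p5 is true.
  5. (~p10 | p5 | ~p7) — p5 is true.
  6. (p6 | ~p10 | ~p7) — p6 is true.
  7. (~p7 | p10) — p10 is true.
  8. (p8) — p8 is true.
  9. (~p2 | ~p9 | p6) — p6 is true.
  10. (~p9 | ~p5 | ~p4) — ~p9 is true.
  11. (~p1 | ~p5 | p6) — p6 is true.
  12. (~p2 | ~p9 | p1) — p1 is true.
  13. (~p10 | p2) — p2 is true.
  14. (p7 | ~p2) — p7 is true.
  15. (~p3 | ~p10 | ~p5) — ~p3 is true.
  16. (~p2 | ~p6 | p1) — p1 is true.
  17. (~p5 | ~p6 | ~p3) — ~p3 is true.
  18. (~p10 | ~p7 | ~p9) — ~p9 is true.
  19. (p6 | ~p9 | ~p8) — p6 is true.
  20. (p2) — p2 is true.
  21. (~p9 | ~p1) — ~p9 is true.
  22. (p7 | ~p6) — p7 is true.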